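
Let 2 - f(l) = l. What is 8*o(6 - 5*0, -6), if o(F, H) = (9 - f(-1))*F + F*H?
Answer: 0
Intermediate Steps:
f(l) = 2 - l
o(F, H) = 6*F + F*H (o(F, H) = (9 - (2 - 1*(-1)))*F + F*H = (9 - (2 + 1))*F + F*H = (9 - 1*3)*F + F*H = (9 - 3)*F + F*H = 6*F + F*H)
8*o(6 - 5*0, -6) = 8*((6 - 5*0)*(6 - 6)) = 8*((6 + 0)*0) = 8*(6*0) = 8*0 = 0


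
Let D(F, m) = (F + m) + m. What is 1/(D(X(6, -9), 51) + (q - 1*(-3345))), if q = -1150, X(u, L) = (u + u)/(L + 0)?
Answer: 3/6887 ≈ 0.00043560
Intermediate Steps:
X(u, L) = 2*u/L (X(u, L) = (2*u)/L = 2*u/L)
D(F, m) = F + 2*m
1/(D(X(6, -9), 51) + (q - 1*(-3345))) = 1/((2*6/(-9) + 2*51) + (-1150 - 1*(-3345))) = 1/((2*6*(-⅑) + 102) + (-1150 + 3345)) = 1/((-4/3 + 102) + 2195) = 1/(302/3 + 2195) = 1/(6887/3) = 3/6887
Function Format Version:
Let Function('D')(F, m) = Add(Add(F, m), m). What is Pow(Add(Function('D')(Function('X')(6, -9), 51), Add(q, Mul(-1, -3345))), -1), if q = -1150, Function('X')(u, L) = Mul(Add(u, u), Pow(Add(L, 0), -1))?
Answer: Rational(3, 6887) ≈ 0.00043560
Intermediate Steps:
Function('X')(u, L) = Mul(2, u, Pow(L, -1)) (Function('X')(u, L) = Mul(Mul(2, u), Pow(L, -1)) = Mul(2, u, Pow(L, -1)))
Function('D')(F, m) = Add(F, Mul(2, m))
Pow(Add(Function('D')(Function('X')(6, -9), 51), Add(q, Mul(-1, -3345))), -1) = Pow(Add(Add(Mul(2, 6, Pow(-9, -1)), Mul(2, 51)), Add(-1150, Mul(-1, -3345))), -1) = Pow(Add(Add(Mul(2, 6, Rational(-1, 9)), 102), Add(-1150, 3345)), -1) = Pow(Add(Add(Rational(-4, 3), 102), 2195), -1) = Pow(Add(Rational(302, 3), 2195), -1) = Pow(Rational(6887, 3), -1) = Rational(3, 6887)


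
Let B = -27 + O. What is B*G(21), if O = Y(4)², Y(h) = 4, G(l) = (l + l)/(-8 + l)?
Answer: -462/13 ≈ -35.538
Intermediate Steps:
G(l) = 2*l/(-8 + l) (G(l) = (2*l)/(-8 + l) = 2*l/(-8 + l))
O = 16 (O = 4² = 16)
B = -11 (B = -27 + 16 = -11)
B*G(21) = -22*21/(-8 + 21) = -22*21/13 = -11*42/13 = -462/13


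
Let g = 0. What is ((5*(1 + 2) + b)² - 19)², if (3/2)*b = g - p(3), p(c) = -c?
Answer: 72900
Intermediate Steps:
b = 2 (b = 2*(0 - (-1)*3)/3 = 2*(0 - 1*(-3))/3 = 2*(0 + 3)/3 = (⅔)*3 = 2)
((5*(1 + 2) + b)² - 19)² = ((5*(1 + 2) + 2)² - 19)² = ((5*3 + 2)² - 19)² = ((15 + 2)² - 19)² = (17² - 19)² = (289 - 19)² = 270² = 72900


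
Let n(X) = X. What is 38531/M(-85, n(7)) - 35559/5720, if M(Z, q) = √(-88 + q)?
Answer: -35559/5720 - 38531*I/9 ≈ -6.2166 - 4281.2*I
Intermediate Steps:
38531/M(-85, n(7)) - 35559/5720 = 38531/(√(-88 + 7)) - 35559/5720 = 38531/(√(-81)) - 35559*1/5720 = 38531/((9*I)) - 35559/5720 = 38531*(-I/9) - 35559/5720 = -38531*I/9 - 35559/5720 = -35559/5720 - 38531*I/9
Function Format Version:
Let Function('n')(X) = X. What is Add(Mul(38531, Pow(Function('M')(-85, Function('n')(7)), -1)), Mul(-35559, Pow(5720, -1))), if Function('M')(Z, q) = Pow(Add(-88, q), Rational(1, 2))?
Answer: Add(Rational(-35559, 5720), Mul(Rational(-38531, 9), I)) ≈ Add(-6.2166, Mul(-4281.2, I))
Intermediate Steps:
Add(Mul(38531, Pow(Function('M')(-85, Function('n')(7)), -1)), Mul(-35559, Pow(5720, -1))) = Add(Mul(38531, Pow(Pow(Add(-88, 7), Rational(1, 2)), -1)), Mul(-35559, Pow(5720, -1))) = Add(Mul(38531, Pow(Pow(-81, Rational(1, 2)), -1)), Mul(-35559, Rational(1, 5720))) = Add(Mul(38531, Pow(Mul(9, I), -1)), Rational(-35559, 5720)) = Add(Mul(38531, Mul(Rational(-1, 9), I)), Rational(-35559, 5720)) = Add(Mul(Rational(-38531, 9), I), Rational(-35559, 5720)) = Add(Rational(-35559, 5720), Mul(Rational(-38531, 9), I))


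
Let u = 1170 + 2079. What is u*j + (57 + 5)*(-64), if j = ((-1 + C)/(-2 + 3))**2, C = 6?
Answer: 77257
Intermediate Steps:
j = 25 (j = ((-1 + 6)/(-2 + 3))**2 = (5/1)**2 = (5*1)**2 = 5**2 = 25)
u = 3249
u*j + (57 + 5)*(-64) = 3249*25 + (57 + 5)*(-64) = 81225 + 62*(-64) = 81225 - 3968 = 77257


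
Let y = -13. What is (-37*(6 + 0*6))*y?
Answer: 2886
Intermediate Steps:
(-37*(6 + 0*6))*y = -37*(6 + 0*6)*(-13) = -37*(6 + 0)*(-13) = -37*6*(-13) = -222*(-13) = 2886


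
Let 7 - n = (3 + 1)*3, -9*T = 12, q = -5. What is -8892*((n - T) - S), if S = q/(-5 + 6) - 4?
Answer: -47424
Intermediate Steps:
T = -4/3 (T = -⅑*12 = -4/3 ≈ -1.3333)
n = -5 (n = 7 - (3 + 1)*3 = 7 - 4*3 = 7 - 1*12 = 7 - 12 = -5)
S = -9 (S = -5/(-5 + 6) - 4 = -5/1 - 4 = -5*1 - 4 = -5 - 4 = -9)
-8892*((n - T) - S) = -8892*((-5 - 1*(-4/3)) - 1*(-9)) = -8892*((-5 + 4/3) + 9) = -8892*(-11/3 + 9) = -8892*16/3 = -47424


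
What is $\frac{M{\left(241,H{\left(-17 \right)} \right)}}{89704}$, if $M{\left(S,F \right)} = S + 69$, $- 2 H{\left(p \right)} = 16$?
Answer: $\frac{155}{44852} \approx 0.0034558$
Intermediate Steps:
$H{\left(p \right)} = -8$ ($H{\left(p \right)} = \left(- \frac{1}{2}\right) 16 = -8$)
$M{\left(S,F \right)} = 69 + S$
$\frac{M{\left(241,H{\left(-17 \right)} \right)}}{89704} = \frac{69 + 241}{89704} = 310 \cdot \frac{1}{89704} = \frac{155}{44852}$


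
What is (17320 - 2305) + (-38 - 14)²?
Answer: 17719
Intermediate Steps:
(17320 - 2305) + (-38 - 14)² = 15015 + (-52)² = 15015 + 2704 = 17719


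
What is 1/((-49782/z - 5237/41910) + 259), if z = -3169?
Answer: 132812790/36468280177 ≈ 0.0036419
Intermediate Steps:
1/((-49782/z - 5237/41910) + 259) = 1/((-49782/(-3169) - 5237/41910) + 259) = 1/((-49782*(-1/3169) - 5237*1/41910) + 259) = 1/((49782/3169 - 5237/41910) + 259) = 1/(2069767567/132812790 + 259) = 1/(36468280177/132812790) = 132812790/36468280177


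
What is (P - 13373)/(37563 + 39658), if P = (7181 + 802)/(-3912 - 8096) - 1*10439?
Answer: -285942479/927269768 ≈ -0.30837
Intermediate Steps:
P = -125359495/12008 (P = 7983/(-12008) - 10439 = 7983*(-1/12008) - 10439 = -7983/12008 - 10439 = -125359495/12008 ≈ -10440.)
(P - 13373)/(37563 + 39658) = (-125359495/12008 - 13373)/(37563 + 39658) = -285942479/12008/77221 = -285942479/12008*1/77221 = -285942479/927269768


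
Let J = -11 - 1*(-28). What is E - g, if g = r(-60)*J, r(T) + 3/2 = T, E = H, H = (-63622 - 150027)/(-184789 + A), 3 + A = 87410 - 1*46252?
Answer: 75191498/71817 ≈ 1047.0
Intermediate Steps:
A = 41155 (A = -3 + (87410 - 1*46252) = -3 + (87410 - 46252) = -3 + 41158 = 41155)
H = 213649/143634 (H = (-63622 - 150027)/(-184789 + 41155) = -213649/(-143634) = -213649*(-1/143634) = 213649/143634 ≈ 1.4875)
E = 213649/143634 ≈ 1.4875
r(T) = -3/2 + T
J = 17 (J = -11 + 28 = 17)
g = -2091/2 (g = (-3/2 - 60)*17 = -123/2*17 = -2091/2 ≈ -1045.5)
E - g = 213649/143634 - 1*(-2091/2) = 213649/143634 + 2091/2 = 75191498/71817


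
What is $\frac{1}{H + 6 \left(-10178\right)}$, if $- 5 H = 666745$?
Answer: $- \frac{1}{194417} \approx -5.1436 \cdot 10^{-6}$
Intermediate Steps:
$H = -133349$ ($H = \left(- \frac{1}{5}\right) 666745 = -133349$)
$\frac{1}{H + 6 \left(-10178\right)} = \frac{1}{-133349 + 6 \left(-10178\right)} = \frac{1}{-133349 - 61068} = \frac{1}{-194417} = - \frac{1}{194417}$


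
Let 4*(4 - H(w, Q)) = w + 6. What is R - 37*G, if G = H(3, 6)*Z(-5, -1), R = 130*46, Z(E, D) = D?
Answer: 24179/4 ≈ 6044.8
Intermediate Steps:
H(w, Q) = 5/2 - w/4 (H(w, Q) = 4 - (w + 6)/4 = 4 - (6 + w)/4 = 4 + (-3/2 - w/4) = 5/2 - w/4)
R = 5980
G = -7/4 (G = (5/2 - ¼*3)*(-1) = (5/2 - ¾)*(-1) = (7/4)*(-1) = -7/4 ≈ -1.7500)
R - 37*G = 5980 - 37*(-7/4) = 5980 + 259/4 = 24179/4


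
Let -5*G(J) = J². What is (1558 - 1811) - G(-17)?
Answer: -976/5 ≈ -195.20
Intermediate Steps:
G(J) = -J²/5
(1558 - 1811) - G(-17) = (1558 - 1811) - (-1)*(-17)²/5 = -253 - (-1)*289/5 = -253 - 1*(-289/5) = -253 + 289/5 = -976/5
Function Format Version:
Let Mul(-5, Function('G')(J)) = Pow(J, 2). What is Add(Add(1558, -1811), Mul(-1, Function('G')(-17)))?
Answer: Rational(-976, 5) ≈ -195.20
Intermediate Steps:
Function('G')(J) = Mul(Rational(-1, 5), Pow(J, 2))
Add(Add(1558, -1811), Mul(-1, Function('G')(-17))) = Add(Add(1558, -1811), Mul(-1, Mul(Rational(-1, 5), Pow(-17, 2)))) = Add(-253, Mul(-1, Mul(Rational(-1, 5), 289))) = Add(-253, Mul(-1, Rational(-289, 5))) = Add(-253, Rational(289, 5)) = Rational(-976, 5)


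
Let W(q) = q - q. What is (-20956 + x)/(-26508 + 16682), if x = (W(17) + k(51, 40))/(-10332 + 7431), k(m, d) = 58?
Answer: 30396707/14252613 ≈ 2.1327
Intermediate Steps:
W(q) = 0
x = -58/2901 (x = (0 + 58)/(-10332 + 7431) = 58/(-2901) = 58*(-1/2901) = -58/2901 ≈ -0.019993)
(-20956 + x)/(-26508 + 16682) = (-20956 - 58/2901)/(-26508 + 16682) = -60793414/2901/(-9826) = -60793414/2901*(-1/9826) = 30396707/14252613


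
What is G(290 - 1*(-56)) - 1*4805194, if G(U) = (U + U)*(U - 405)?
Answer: -4846022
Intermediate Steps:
G(U) = 2*U*(-405 + U) (G(U) = (2*U)*(-405 + U) = 2*U*(-405 + U))
G(290 - 1*(-56)) - 1*4805194 = 2*(290 - 1*(-56))*(-405 + (290 - 1*(-56))) - 1*4805194 = 2*(290 + 56)*(-405 + (290 + 56)) - 4805194 = 2*346*(-405 + 346) - 4805194 = 2*346*(-59) - 4805194 = -40828 - 4805194 = -4846022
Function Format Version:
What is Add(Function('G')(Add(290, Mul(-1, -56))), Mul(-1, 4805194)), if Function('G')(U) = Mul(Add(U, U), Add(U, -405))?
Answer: -4846022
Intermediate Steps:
Function('G')(U) = Mul(2, U, Add(-405, U)) (Function('G')(U) = Mul(Mul(2, U), Add(-405, U)) = Mul(2, U, Add(-405, U)))
Add(Function('G')(Add(290, Mul(-1, -56))), Mul(-1, 4805194)) = Add(Mul(2, Add(290, Mul(-1, -56)), Add(-405, Add(290, Mul(-1, -56)))), Mul(-1, 4805194)) = Add(Mul(2, Add(290, 56), Add(-405, Add(290, 56))), -4805194) = Add(Mul(2, 346, Add(-405, 346)), -4805194) = Add(Mul(2, 346, -59), -4805194) = Add(-40828, -4805194) = -4846022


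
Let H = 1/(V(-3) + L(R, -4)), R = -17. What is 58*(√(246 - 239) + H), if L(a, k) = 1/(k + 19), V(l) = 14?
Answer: 870/211 + 58*√7 ≈ 157.58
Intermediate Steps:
L(a, k) = 1/(19 + k)
H = 15/211 (H = 1/(14 + 1/(19 - 4)) = 1/(14 + 1/15) = 1/(211/15) = 15/211 ≈ 0.071090)
58*(√(246 - 239) + H) = 58*(√(246 - 239) + 15/211) = 58*(√7 + 15/211) = 58*(15/211 + √7) = 870/211 + 58*√7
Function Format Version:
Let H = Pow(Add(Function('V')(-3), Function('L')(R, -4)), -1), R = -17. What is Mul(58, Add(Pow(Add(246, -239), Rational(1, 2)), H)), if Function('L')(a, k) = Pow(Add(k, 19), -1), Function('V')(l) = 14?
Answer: Add(Rational(870, 211), Mul(58, Pow(7, Rational(1, 2)))) ≈ 157.58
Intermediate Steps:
Function('L')(a, k) = Pow(Add(19, k), -1)
H = Rational(15, 211) (H = Pow(Add(14, Pow(Add(19, -4), -1)), -1) = Pow(Add(14, Pow(15, -1)), -1) = Pow(Add(14, Rational(1, 15)), -1) = Pow(Rational(211, 15), -1) = Rational(15, 211) ≈ 0.071090)
Mul(58, Add(Pow(Add(246, -239), Rational(1, 2)), H)) = Mul(58, Add(Pow(Add(246, -239), Rational(1, 2)), Rational(15, 211))) = Mul(58, Add(Pow(7, Rational(1, 2)), Rational(15, 211))) = Mul(58, Add(Rational(15, 211), Pow(7, Rational(1, 2)))) = Add(Rational(870, 211), Mul(58, Pow(7, Rational(1, 2))))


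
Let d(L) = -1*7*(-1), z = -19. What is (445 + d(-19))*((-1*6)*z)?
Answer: 51528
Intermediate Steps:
d(L) = 7 (d(L) = -7*(-1) = 7)
(445 + d(-19))*((-1*6)*z) = (445 + 7)*(-1*6*(-19)) = 452*(-6*(-19)) = 452*114 = 51528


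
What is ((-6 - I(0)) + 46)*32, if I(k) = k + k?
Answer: 1280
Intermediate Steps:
I(k) = 2*k
((-6 - I(0)) + 46)*32 = ((-6 - 2*0) + 46)*32 = ((-6 - 1*0) + 46)*32 = ((-6 + 0) + 46)*32 = (-6 + 46)*32 = 40*32 = 1280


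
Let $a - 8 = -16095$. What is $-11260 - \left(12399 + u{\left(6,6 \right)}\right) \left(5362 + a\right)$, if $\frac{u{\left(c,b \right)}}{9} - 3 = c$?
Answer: $133836740$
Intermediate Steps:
$a = -16087$ ($a = 8 - 16095 = -16087$)
$u{\left(c,b \right)} = 27 + 9 c$
$-11260 - \left(12399 + u{\left(6,6 \right)}\right) \left(5362 + a\right) = -11260 - \left(12399 + \left(27 + 9 \cdot 6\right)\right) \left(5362 - 16087\right) = -11260 - \left(12399 + \left(27 + 54\right)\right) \left(-10725\right) = -11260 - \left(12399 + 81\right) \left(-10725\right) = -11260 - 12480 \left(-10725\right) = -11260 - -133848000 = -11260 + 133848000 = 133836740$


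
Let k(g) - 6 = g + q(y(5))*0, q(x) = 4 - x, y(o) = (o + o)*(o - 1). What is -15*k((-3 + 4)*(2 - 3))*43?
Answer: -3225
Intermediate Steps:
y(o) = 2*o*(-1 + o) (y(o) = (2*o)*(-1 + o) = 2*o*(-1 + o))
k(g) = 6 + g (k(g) = 6 + (g + (4 - 2*5*(-1 + 5))*0) = 6 + (g + (4 - 2*5*4)*0) = 6 + (g + (4 - 1*40)*0) = 6 + (g + (4 - 40)*0) = 6 + (g - 36*0) = 6 + (g + 0) = 6 + g)
-15*k((-3 + 4)*(2 - 3))*43 = -15*(6 + (-3 + 4)*(2 - 3))*43 = -15*(6 + 1*(-1))*43 = -15*(6 - 1)*43 = -15*5*43 = -75*43 = -3225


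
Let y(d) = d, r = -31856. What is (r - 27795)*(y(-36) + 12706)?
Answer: -755778170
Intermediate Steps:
(r - 27795)*(y(-36) + 12706) = (-31856 - 27795)*(-36 + 12706) = -59651*12670 = -755778170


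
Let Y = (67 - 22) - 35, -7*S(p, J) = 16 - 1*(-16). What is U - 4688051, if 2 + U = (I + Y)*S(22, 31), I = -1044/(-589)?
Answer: -19329064407/4123 ≈ -4.6881e+6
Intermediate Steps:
S(p, J) = -32/7 (S(p, J) = -(16 - 1*(-16))/7 = -(16 + 16)/7 = -⅐*32 = -32/7)
I = 1044/589 (I = -1044*(-1/589) = 1044/589 ≈ 1.7725)
Y = 10 (Y = 45 - 35 = 10)
U = -230134/4123 (U = -2 + (1044/589 + 10)*(-32/7) = -2 + (6934/589)*(-32/7) = -2 - 221888/4123 = -230134/4123 ≈ -55.817)
U - 4688051 = -230134/4123 - 4688051 = -19329064407/4123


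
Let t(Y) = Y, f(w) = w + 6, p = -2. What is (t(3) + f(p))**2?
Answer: 49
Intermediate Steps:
f(w) = 6 + w
(t(3) + f(p))**2 = (3 + (6 - 2))**2 = (3 + 4)**2 = 7**2 = 49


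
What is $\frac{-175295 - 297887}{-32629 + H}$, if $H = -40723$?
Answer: $\frac{236591}{36676} \approx 6.4508$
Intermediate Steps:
$\frac{-175295 - 297887}{-32629 + H} = \frac{-175295 - 297887}{-32629 - 40723} = - \frac{473182}{-73352} = \left(-473182\right) \left(- \frac{1}{73352}\right) = \frac{236591}{36676}$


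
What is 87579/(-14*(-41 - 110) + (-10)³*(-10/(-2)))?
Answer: -789/26 ≈ -30.346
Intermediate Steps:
87579/(-14*(-41 - 110) + (-10)³*(-10/(-2))) = 87579/(-14*(-151) - (-10000)*(-1)/2) = 87579/(2114 - 1000*5) = 87579/(2114 - 5000) = 87579/(-2886) = 87579*(-1/2886) = -789/26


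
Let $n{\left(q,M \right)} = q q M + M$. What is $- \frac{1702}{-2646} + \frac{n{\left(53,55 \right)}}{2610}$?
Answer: $\frac{2296564}{38367} \approx 59.858$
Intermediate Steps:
$n{\left(q,M \right)} = M + M q^{2}$ ($n{\left(q,M \right)} = q^{2} M + M = M q^{2} + M = M + M q^{2}$)
$- \frac{1702}{-2646} + \frac{n{\left(53,55 \right)}}{2610} = - \frac{1702}{-2646} + \frac{55 \left(1 + 53^{2}\right)}{2610} = \left(-1702\right) \left(- \frac{1}{2646}\right) + 55 \left(1 + 2809\right) \frac{1}{2610} = \frac{851}{1323} + 55 \cdot 2810 \cdot \frac{1}{2610} = \frac{851}{1323} + 154550 \cdot \frac{1}{2610} = \frac{851}{1323} + \frac{15455}{261} = \frac{2296564}{38367}$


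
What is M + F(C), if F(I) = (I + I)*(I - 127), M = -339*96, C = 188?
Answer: -9608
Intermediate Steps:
M = -32544
F(I) = 2*I*(-127 + I) (F(I) = (2*I)*(-127 + I) = 2*I*(-127 + I))
M + F(C) = -32544 + 2*188*(-127 + 188) = -32544 + 2*188*61 = -32544 + 22936 = -9608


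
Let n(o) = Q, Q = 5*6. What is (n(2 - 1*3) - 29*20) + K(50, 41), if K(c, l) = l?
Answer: -509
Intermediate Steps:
Q = 30
n(o) = 30
(n(2 - 1*3) - 29*20) + K(50, 41) = (30 - 29*20) + 41 = (30 - 580) + 41 = -550 + 41 = -509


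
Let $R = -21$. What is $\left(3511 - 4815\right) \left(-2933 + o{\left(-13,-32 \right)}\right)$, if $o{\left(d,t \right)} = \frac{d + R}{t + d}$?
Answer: $\frac{172064104}{45} \approx 3.8236 \cdot 10^{6}$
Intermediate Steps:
$o{\left(d,t \right)} = \frac{-21 + d}{d + t}$ ($o{\left(d,t \right)} = \frac{d - 21}{t + d} = \frac{-21 + d}{d + t}$)
$\left(3511 - 4815\right) \left(-2933 + o{\left(-13,-32 \right)}\right) = \left(3511 - 4815\right) \left(-2933 + \frac{-21 - 13}{-13 - 32}\right) = - 1304 \left(-2933 + \frac{1}{-45} \left(-34\right)\right) = - 1304 \left(-2933 - - \frac{34}{45}\right) = - 1304 \left(-2933 + \frac{34}{45}\right) = \left(-1304\right) \left(- \frac{131951}{45}\right) = \frac{172064104}{45}$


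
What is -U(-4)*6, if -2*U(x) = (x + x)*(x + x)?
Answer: 192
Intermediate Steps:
U(x) = -2*x² (U(x) = -(x + x)*(x + x)/2 = -2*x*2*x/2 = -2*x²)
-U(-4)*6 = -(-2)*(-4)²*6 = -(-2)*16*6 = -1*(-32)*6 = 32*6 = 192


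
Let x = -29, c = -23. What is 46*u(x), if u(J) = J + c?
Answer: -2392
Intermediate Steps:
u(J) = -23 + J (u(J) = J - 23 = -23 + J)
46*u(x) = 46*(-23 - 29) = 46*(-52) = -2392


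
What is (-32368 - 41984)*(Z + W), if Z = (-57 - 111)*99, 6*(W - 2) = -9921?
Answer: 1359414792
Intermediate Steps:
W = -3303/2 (W = 2 + (⅙)*(-9921) = 2 - 3307/2 = -3303/2 ≈ -1651.5)
Z = -16632 (Z = -168*99 = -16632)
(-32368 - 41984)*(Z + W) = (-32368 - 41984)*(-16632 - 3303/2) = -74352*(-36567/2) = 1359414792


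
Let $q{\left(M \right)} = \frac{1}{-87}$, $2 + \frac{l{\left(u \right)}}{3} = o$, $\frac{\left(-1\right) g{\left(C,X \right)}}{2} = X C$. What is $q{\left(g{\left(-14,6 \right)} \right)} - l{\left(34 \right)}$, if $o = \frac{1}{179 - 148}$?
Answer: $\frac{15890}{2697} \approx 5.8917$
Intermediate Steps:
$o = \frac{1}{31} \approx 0.032258$
$g{\left(C,X \right)} = - 2 C X$ ($g{\left(C,X \right)} = - 2 X C = - 2 C X$)
$l{\left(u \right)} = - \frac{183}{31}$ ($l{\left(u \right)} = -6 + 3 \cdot \frac{1}{31} = -6 + \frac{3}{31} = - \frac{183}{31}$)
$q{\left(M \right)} = - \frac{1}{87}$
$q{\left(g{\left(-14,6 \right)} \right)} - l{\left(34 \right)} = - \frac{1}{87} - - \frac{183}{31} = - \frac{1}{87} + \frac{183}{31} = \frac{15890}{2697}$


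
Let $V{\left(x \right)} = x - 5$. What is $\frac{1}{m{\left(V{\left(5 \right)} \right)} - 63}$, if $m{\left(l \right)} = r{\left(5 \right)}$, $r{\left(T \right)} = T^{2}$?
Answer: $- \frac{1}{38} \approx -0.026316$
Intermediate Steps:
$V{\left(x \right)} = -5 + x$
$m{\left(l \right)} = 25$ ($m{\left(l \right)} = 5^{2} = 25$)
$\frac{1}{m{\left(V{\left(5 \right)} \right)} - 63} = \frac{1}{25 - 63} = \frac{1}{-38} = - \frac{1}{38}$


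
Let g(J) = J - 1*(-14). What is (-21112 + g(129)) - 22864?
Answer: -43833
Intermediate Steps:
g(J) = 14 + J (g(J) = J + 14 = 14 + J)
(-21112 + g(129)) - 22864 = (-21112 + (14 + 129)) - 22864 = (-21112 + 143) - 22864 = -20969 - 22864 = -43833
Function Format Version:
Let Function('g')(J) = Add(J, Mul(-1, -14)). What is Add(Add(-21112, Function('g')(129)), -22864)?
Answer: -43833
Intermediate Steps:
Function('g')(J) = Add(14, J) (Function('g')(J) = Add(J, 14) = Add(14, J))
Add(Add(-21112, Function('g')(129)), -22864) = Add(Add(-21112, Add(14, 129)), -22864) = Add(Add(-21112, 143), -22864) = Add(-20969, -22864) = -43833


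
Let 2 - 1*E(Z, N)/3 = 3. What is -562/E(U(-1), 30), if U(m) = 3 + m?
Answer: 562/3 ≈ 187.33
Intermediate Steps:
E(Z, N) = -3 (E(Z, N) = 6 - 3*3 = 6 - 9 = -3)
-562/E(U(-1), 30) = -562/(-3) = -562*(-⅓) = 562/3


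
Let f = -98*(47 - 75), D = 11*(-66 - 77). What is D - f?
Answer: -4317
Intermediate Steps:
D = -1573 (D = 11*(-143) = -1573)
f = 2744 (f = -98*(-28) = 2744)
D - f = -1573 - 1*2744 = -1573 - 2744 = -4317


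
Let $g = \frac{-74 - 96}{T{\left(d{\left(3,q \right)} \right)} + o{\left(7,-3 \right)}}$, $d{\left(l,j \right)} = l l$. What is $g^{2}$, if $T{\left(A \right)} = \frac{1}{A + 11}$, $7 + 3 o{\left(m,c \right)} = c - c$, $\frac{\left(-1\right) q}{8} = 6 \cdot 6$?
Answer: $\frac{104040000}{18769} \approx 5543.2$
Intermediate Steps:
$q = -288$ ($q = - 8 \cdot 6 \cdot 6 = \left(-8\right) 36 = -288$)
$o{\left(m,c \right)} = - \frac{7}{3}$ ($o{\left(m,c \right)} = - \frac{7}{3} + \frac{c - c}{3} = - \frac{7}{3} + \frac{1}{3} \cdot 0 = - \frac{7}{3} + 0 = - \frac{7}{3}$)
$d{\left(l,j \right)} = l^{2}$
$T{\left(A \right)} = \frac{1}{11 + A}$
$g = \frac{10200}{137}$ ($g = \frac{-74 - 96}{\frac{1}{11 + 3^{2}} - \frac{7}{3}} = - \frac{170}{\frac{1}{11 + 9} - \frac{7}{3}} = - \frac{170}{\frac{1}{20} - \frac{7}{3}} = - \frac{170}{- \frac{137}{60}} = \left(-170\right) \left(- \frac{60}{137}\right) = \frac{10200}{137} \approx 74.453$)
$g^{2} = \left(\frac{10200}{137}\right)^{2} = \frac{104040000}{18769}$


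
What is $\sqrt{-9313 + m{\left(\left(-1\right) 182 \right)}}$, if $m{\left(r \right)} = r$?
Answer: $3 i \sqrt{1055} \approx 97.442 i$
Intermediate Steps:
$\sqrt{-9313 + m{\left(\left(-1\right) 182 \right)}} = \sqrt{-9313 - 182} = \sqrt{-9495} = 3 i \sqrt{1055}$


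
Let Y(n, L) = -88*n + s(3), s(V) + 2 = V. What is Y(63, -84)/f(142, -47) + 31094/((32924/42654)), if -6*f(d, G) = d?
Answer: 23678404998/584401 ≈ 40517.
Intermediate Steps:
f(d, G) = -d/6
s(V) = -2 + V
Y(n, L) = 1 - 88*n (Y(n, L) = -88*n + (-2 + 3) = -88*n + 1 = 1 - 88*n)
Y(63, -84)/f(142, -47) + 31094/((32924/42654)) = (1 - 88*63)/((-1/6*142)) + 31094/((32924/42654)) = (1 - 5544)/(-71/3) + 31094/((32924*(1/42654))) = -5543*(-3/71) + 31094/(16462/21327) = 16629/71 + 31094*(21327/16462) = 16629/71 + 331570869/8231 = 23678404998/584401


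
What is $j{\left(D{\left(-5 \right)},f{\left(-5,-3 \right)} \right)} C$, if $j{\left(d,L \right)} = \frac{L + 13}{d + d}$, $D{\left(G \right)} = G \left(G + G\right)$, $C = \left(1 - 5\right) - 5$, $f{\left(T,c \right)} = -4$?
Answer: $- \frac{81}{100} \approx -0.81$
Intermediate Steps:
$C = -9$ ($C = -4 - 5 = -9$)
$D{\left(G \right)} = 2 G^{2}$ ($D{\left(G \right)} = G 2 G = 2 G^{2}$)
$j{\left(d,L \right)} = \frac{13 + L}{2 d}$
$j{\left(D{\left(-5 \right)},f{\left(-5,-3 \right)} \right)} C = \frac{13 - 4}{2 \cdot 2 \left(-5\right)^{2}} \left(-9\right) = \frac{1}{2} \frac{1}{2 \cdot 25} \cdot 9 \left(-9\right) = \frac{1}{2} \cdot \frac{1}{50} \cdot 9 \left(-9\right) = \frac{9}{100} \left(-9\right) = - \frac{81}{100}$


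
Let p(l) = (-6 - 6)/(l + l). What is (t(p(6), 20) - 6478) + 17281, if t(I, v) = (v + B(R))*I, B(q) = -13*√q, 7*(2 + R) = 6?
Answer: 10783 + 26*I*√14/7 ≈ 10783.0 + 13.898*I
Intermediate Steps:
R = -8/7 (R = -2 + (⅐)*6 = -2 + 6/7 = -8/7 ≈ -1.1429)
p(l) = -6/l (p(l) = -12*1/(2*l) = -6/l)
t(I, v) = I*(v - 26*I*√14/7) (t(I, v) = (v - 26*I*√14/7)*I = I*(v - 26*I*√14/7))
(t(p(6), 20) - 6478) + 17281 = ((-6/6)*(7*20 - 26*I*√14)/7 - 6478) + 17281 = ((-6*⅙)*(140 - 26*I*√14)/7 - 6478) + 17281 = ((⅐)*(-1)*(140 - 26*I*√14) - 6478) + 17281 = ((-20 + 26*I*√14/7) - 6478) + 17281 = (-6498 + 26*I*√14/7) + 17281 = 10783 + 26*I*√14/7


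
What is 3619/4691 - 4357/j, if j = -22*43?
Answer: 23862261/4437686 ≈ 5.3772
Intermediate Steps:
j = -946
3619/4691 - 4357/j = 3619/4691 - 4357/(-946) = 3619*(1/4691) - 4357*(-1/946) = 3619/4691 + 4357/946 = 23862261/4437686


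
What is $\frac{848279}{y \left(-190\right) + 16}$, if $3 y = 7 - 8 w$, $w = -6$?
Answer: $- \frac{2544837}{10402} \approx -244.65$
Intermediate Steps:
$y = \frac{55}{3}$ ($y = \frac{7 - -48}{3} = \frac{7 + 48}{3} = \frac{1}{3} \cdot 55 = \frac{55}{3} \approx 18.333$)
$\frac{848279}{y \left(-190\right) + 16} = \frac{848279}{\frac{55}{3} \left(-190\right) + 16} = \frac{848279}{- \frac{10450}{3} + 16} = \frac{848279}{- \frac{10402}{3}} = 848279 \left(- \frac{3}{10402}\right) = - \frac{2544837}{10402}$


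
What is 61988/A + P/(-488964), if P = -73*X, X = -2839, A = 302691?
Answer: -10807300415/49335000708 ≈ -0.21906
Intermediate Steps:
P = 207247 (P = -73*(-2839) = 207247)
61988/A + P/(-488964) = 61988/302691 + 207247/(-488964) = 61988*(1/302691) + 207247*(-1/488964) = 61988/302691 - 207247/488964 = -10807300415/49335000708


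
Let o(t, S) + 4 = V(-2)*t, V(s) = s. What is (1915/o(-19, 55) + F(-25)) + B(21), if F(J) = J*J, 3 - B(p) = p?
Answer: 22553/34 ≈ 663.32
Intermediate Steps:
B(p) = 3 - p
o(t, S) = -4 - 2*t
F(J) = J**2
(1915/o(-19, 55) + F(-25)) + B(21) = (1915/(-4 - 2*(-19)) + (-25)**2) + (3 - 1*21) = (1915/(-4 + 38) + 625) + (3 - 21) = (1915/34 + 625) - 18 = 23165/34 - 18 = 22553/34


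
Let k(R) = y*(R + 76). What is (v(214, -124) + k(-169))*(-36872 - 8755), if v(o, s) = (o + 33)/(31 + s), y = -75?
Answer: -9861941452/31 ≈ -3.1813e+8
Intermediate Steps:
k(R) = -5700 - 75*R (k(R) = -75*(R + 76) = -75*(76 + R) = -5700 - 75*R)
v(o, s) = (33 + o)/(31 + s)
(v(214, -124) + k(-169))*(-36872 - 8755) = ((33 + 214)/(31 - 124) + (-5700 - 75*(-169)))*(-36872 - 8755) = (247/(-93) + (-5700 + 12675))*(-45627) = (-1/93*247 + 6975)*(-45627) = (-247/93 + 6975)*(-45627) = (648428/93)*(-45627) = -9861941452/31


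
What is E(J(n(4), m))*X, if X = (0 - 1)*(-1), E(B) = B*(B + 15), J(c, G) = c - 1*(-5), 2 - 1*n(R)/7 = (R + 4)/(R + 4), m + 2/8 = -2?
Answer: 324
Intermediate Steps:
m = -9/4 (m = -¼ - 2 = -9/4 ≈ -2.2500)
n(R) = 7 (n(R) = 14 - 7*(R + 4)/(R + 4) = 14 - 7*(4 + R)/(4 + R) = 14 - 7*1 = 14 - 7 = 7)
J(c, G) = 5 + c (J(c, G) = c + 5 = 5 + c)
E(B) = B*(15 + B)
X = 1 (X = -1*(-1) = 1)
E(J(n(4), m))*X = ((5 + 7)*(15 + (5 + 7)))*1 = (12*(15 + 12))*1 = (12*27)*1 = 324*1 = 324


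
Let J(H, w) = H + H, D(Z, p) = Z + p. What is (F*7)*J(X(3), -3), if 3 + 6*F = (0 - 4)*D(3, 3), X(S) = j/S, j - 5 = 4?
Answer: -189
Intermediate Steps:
j = 9 (j = 5 + 4 = 9)
X(S) = 9/S
J(H, w) = 2*H
F = -9/2 (F = -½ + ((0 - 4)*(3 + 3))/6 = -½ + (-4*6)/6 = -½ + (⅙)*(-24) = -½ - 4 = -9/2 ≈ -4.5000)
(F*7)*J(X(3), -3) = (-9/2*7)*(2*(9/3)) = -63*9*(⅓) = -63*3 = -63/2*6 = -189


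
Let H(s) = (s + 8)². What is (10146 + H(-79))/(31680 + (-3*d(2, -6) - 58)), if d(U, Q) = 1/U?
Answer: 30374/63241 ≈ 0.48029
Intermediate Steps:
H(s) = (8 + s)²
(10146 + H(-79))/(31680 + (-3*d(2, -6) - 58)) = (10146 + (8 - 79)²)/(31680 + (-3/2 - 58)) = (10146 + (-71)²)/(31680 + (-3*½ - 58)) = (10146 + 5041)/(31680 + (-3/2 - 58)) = 15187/(31680 - 119/2) = 15187/(63241/2) = 15187*(2/63241) = 30374/63241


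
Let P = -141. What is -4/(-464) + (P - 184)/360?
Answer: -1867/2088 ≈ -0.89416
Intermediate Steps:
-4/(-464) + (P - 184)/360 = -4/(-464) + (-141 - 184)/360 = -4*(-1/464) - 325*1/360 = 1/116 - 65/72 = -1867/2088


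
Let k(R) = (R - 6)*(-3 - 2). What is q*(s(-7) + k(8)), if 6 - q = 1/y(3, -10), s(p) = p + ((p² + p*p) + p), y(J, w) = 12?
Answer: 2627/6 ≈ 437.83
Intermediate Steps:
k(R) = 30 - 5*R (k(R) = (-6 + R)*(-5) = 30 - 5*R)
s(p) = 2*p + 2*p² (s(p) = p + ((p² + p²) + p) = p + (2*p² + p) = p + (p + 2*p²) = 2*p + 2*p²)
q = 71/12 (q = 6 - 1/12 = 71/12 ≈ 5.9167)
q*(s(-7) + k(8)) = 71*(2*(-7)*(1 - 7) + (30 - 5*8))/12 = 71*(2*(-7)*(-6) + (30 - 40))/12 = 71*(84 - 10)/12 = (71/12)*74 = 2627/6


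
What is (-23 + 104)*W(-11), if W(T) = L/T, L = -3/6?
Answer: 81/22 ≈ 3.6818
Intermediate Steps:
L = -½ (L = -3*⅙ = -½ ≈ -0.50000)
W(T) = -1/(2*T)
(-23 + 104)*W(-11) = (-23 + 104)*(-½/(-11)) = 81*(-½*(-1/11)) = 81*(1/22) = 81/22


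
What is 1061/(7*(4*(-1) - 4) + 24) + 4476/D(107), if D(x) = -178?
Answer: -166045/2848 ≈ -58.302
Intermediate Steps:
1061/(7*(4*(-1) - 4) + 24) + 4476/D(107) = 1061/(7*(4*(-1) - 4) + 24) + 4476/(-178) = 1061/(7*(-4 - 4) + 24) + 4476*(-1/178) = 1061/(7*(-8) + 24) - 2238/89 = 1061/(-56 + 24) - 2238/89 = 1061/(-32) - 2238/89 = 1061*(-1/32) - 2238/89 = -1061/32 - 2238/89 = -166045/2848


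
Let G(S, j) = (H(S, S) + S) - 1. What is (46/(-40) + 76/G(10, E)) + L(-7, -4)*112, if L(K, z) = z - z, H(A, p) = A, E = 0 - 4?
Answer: 57/20 ≈ 2.8500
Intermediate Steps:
E = -4
G(S, j) = -1 + 2*S (G(S, j) = (S + S) - 1 = 2*S - 1 = -1 + 2*S)
L(K, z) = 0
(46/(-40) + 76/G(10, E)) + L(-7, -4)*112 = (46/(-40) + 76/(-1 + 2*10)) + 0*112 = (46*(-1/40) + 76/(-1 + 20)) + 0 = (-23/20 + 76/19) + 0 = (-23/20 + 76*(1/19)) + 0 = (-23/20 + 4) + 0 = 57/20 + 0 = 57/20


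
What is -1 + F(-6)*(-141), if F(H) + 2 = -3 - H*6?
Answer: -4372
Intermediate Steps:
F(H) = -5 - 6*H (F(H) = -2 + (-3 - H*6) = -2 + (-3 - 6*H) = -5 - 6*H)
-1 + F(-6)*(-141) = -1 + (-5 - 6*(-6))*(-141) = -1 + (-5 + 36)*(-141) = -1 + 31*(-141) = -1 - 4371 = -4372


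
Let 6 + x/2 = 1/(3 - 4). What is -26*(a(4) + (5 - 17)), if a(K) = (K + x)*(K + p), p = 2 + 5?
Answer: 3172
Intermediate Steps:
p = 7
x = -14 (x = -12 + 2/(3 - 4) = -12 + 2/(-1) = -12 + 2*(-1) = -12 - 2 = -14)
a(K) = (-14 + K)*(7 + K) (a(K) = (K - 14)*(K + 7) = (-14 + K)*(7 + K))
-26*(a(4) + (5 - 17)) = -26*((-98 + 4**2 - 7*4) + (5 - 17)) = -26*((-98 + 16 - 28) - 12) = -26*(-110 - 12) = -26*(-122) = 3172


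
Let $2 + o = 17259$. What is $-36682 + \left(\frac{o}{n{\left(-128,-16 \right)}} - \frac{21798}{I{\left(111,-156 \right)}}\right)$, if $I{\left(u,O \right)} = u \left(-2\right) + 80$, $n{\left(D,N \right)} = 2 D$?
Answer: $- \frac{665167135}{18176} \approx -36596.0$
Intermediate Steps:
$o = 17257$ ($o = -2 + 17259 = 17257$)
$I{\left(u,O \right)} = 80 - 2 u$ ($I{\left(u,O \right)} = - 2 u + 80 = 80 - 2 u$)
$-36682 + \left(\frac{o}{n{\left(-128,-16 \right)}} - \frac{21798}{I{\left(111,-156 \right)}}\right) = -36682 - \left(\frac{17257}{256} + \frac{21798}{80 - 222}\right) = -36682 - \left(\frac{17257}{256} + \frac{21798}{-142}\right) = -36682 - - \frac{1564897}{18176} = -36682 + \left(- \frac{17257}{256} + \frac{10899}{71}\right) = -36682 + \frac{1564897}{18176} = - \frac{665167135}{18176}$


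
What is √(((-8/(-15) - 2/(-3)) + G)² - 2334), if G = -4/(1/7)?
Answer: I*√40394/5 ≈ 40.197*I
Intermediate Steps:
G = -28 (G = -4/⅐ = -4*7 = -28)
√(((-8/(-15) - 2/(-3)) + G)² - 2334) = √(((-8/(-15) - 2/(-3)) - 28)² - 2334) = √(((-8*(-1/15) - 2*(-⅓)) - 28)² - 2334) = √(((8/15 + ⅔) - 28)² - 2334) = √((6/5 - 28)² - 2334) = √((-134/5)² - 2334) = √(17956/25 - 2334) = √(-40394/25) = I*√40394/5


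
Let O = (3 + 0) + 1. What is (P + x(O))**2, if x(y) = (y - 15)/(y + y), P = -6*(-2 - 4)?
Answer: 76729/64 ≈ 1198.9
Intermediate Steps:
P = 36 (P = -6*(-6) = 36)
O = 4 (O = 3 + 1 = 4)
x(y) = (-15 + y)/(2*y) (x(y) = (-15 + y)/((2*y)) = (-15 + y)*(1/(2*y)) = (-15 + y)/(2*y))
(P + x(O))**2 = (36 + (1/2)*(-15 + 4)/4)**2 = (36 + (1/2)*(1/4)*(-11))**2 = (36 - 11/8)**2 = (277/8)**2 = 76729/64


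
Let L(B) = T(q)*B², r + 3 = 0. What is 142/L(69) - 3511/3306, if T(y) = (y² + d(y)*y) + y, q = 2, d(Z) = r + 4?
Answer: -11104793/10493244 ≈ -1.0583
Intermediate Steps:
r = -3 (r = -3 + 0 = -3)
d(Z) = 1 (d(Z) = -3 + 4 = 1)
T(y) = y² + 2*y (T(y) = (y² + 1*y) + y = (y² + y) + y = (y + y²) + y = y² + 2*y)
L(B) = 8*B² (L(B) = (2*(2 + 2))*B² = (2*4)*B² = 8*B²)
142/L(69) - 3511/3306 = 142/((8*69²)) - 3511/3306 = 142/((8*4761)) - 3511*1/3306 = 142/38088 - 3511/3306 = 142*(1/38088) - 3511/3306 = 71/19044 - 3511/3306 = -11104793/10493244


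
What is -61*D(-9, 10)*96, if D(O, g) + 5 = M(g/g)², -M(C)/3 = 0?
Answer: 29280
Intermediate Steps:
M(C) = 0 (M(C) = -3*0 = 0)
D(O, g) = -5 (D(O, g) = -5 + 0² = -5 + 0 = -5)
-61*D(-9, 10)*96 = -61*(-5)*96 = 305*96 = 29280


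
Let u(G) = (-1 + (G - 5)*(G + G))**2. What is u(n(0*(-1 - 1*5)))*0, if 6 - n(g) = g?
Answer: 0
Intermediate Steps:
n(g) = 6 - g
u(G) = (-1 + 2*G*(-5 + G))**2 (u(G) = (-1 + (-5 + G)*(2*G))**2 = (-1 + 2*G*(-5 + G))**2)
u(n(0*(-1 - 1*5)))*0 = (1 - 2*(6 - 0*(-1 - 1*5))**2 + 10*(6 - 0*(-1 - 1*5)))**2*0 = (1 - 2*(6 - 0*(-1 - 5))**2 + 10*(6 - 0*(-1 - 5)))**2*0 = (1 - 2*(6 - 0*(-6))**2 + 10*(6 - 0*(-6)))**2*0 = (1 - 2*(6 - 1*0)**2 + 10*(6 - 1*0))**2*0 = (1 - 2*(6 + 0)**2 + 10*(6 + 0))**2*0 = (1 - 2*6**2 + 10*6)**2*0 = (1 - 2*36 + 60)**2*0 = (1 - 72 + 60)**2*0 = (-11)**2*0 = 121*0 = 0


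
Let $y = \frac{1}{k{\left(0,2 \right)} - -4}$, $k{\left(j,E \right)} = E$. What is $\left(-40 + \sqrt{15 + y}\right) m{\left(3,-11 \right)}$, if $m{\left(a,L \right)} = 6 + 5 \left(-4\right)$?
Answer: $560 - \frac{7 \sqrt{546}}{3} \approx 505.48$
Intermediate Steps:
$m{\left(a,L \right)} = -14$ ($m{\left(a,L \right)} = 6 - 20 = -14$)
$y = \frac{1}{6}$ ($y = \frac{1}{2 - -4} = \frac{1}{2 + \left(-14 + 18\right)} = \frac{1}{2 + 4} = \frac{1}{6} \approx 0.16667$)
$\left(-40 + \sqrt{15 + y}\right) m{\left(3,-11 \right)} = \left(-40 + \sqrt{15 + \frac{1}{6}}\right) \left(-14\right) = \left(-40 + \sqrt{\frac{91}{6}}\right) \left(-14\right) = \left(-40 + \frac{\sqrt{546}}{6}\right) \left(-14\right) = 560 - \frac{7 \sqrt{546}}{3}$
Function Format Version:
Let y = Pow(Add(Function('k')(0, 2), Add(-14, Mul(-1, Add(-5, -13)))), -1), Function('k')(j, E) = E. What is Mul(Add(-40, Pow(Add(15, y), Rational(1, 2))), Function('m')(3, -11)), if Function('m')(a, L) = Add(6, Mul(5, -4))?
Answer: Add(560, Mul(Rational(-7, 3), Pow(546, Rational(1, 2)))) ≈ 505.48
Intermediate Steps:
Function('m')(a, L) = -14 (Function('m')(a, L) = Add(6, -20) = -14)
y = Rational(1, 6) (y = Pow(Add(2, Add(-14, Mul(-1, Add(-5, -13)))), -1) = Pow(Add(2, Add(-14, Mul(-1, -18))), -1) = Pow(Add(2, Add(-14, 18)), -1) = Pow(Add(2, 4), -1) = Pow(6, -1) = Rational(1, 6) ≈ 0.16667)
Mul(Add(-40, Pow(Add(15, y), Rational(1, 2))), Function('m')(3, -11)) = Mul(Add(-40, Pow(Add(15, Rational(1, 6)), Rational(1, 2))), -14) = Mul(Add(-40, Pow(Rational(91, 6), Rational(1, 2))), -14) = Mul(Add(-40, Mul(Rational(1, 6), Pow(546, Rational(1, 2)))), -14) = Add(560, Mul(Rational(-7, 3), Pow(546, Rational(1, 2))))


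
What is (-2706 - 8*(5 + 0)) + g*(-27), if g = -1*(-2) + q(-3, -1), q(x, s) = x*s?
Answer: -2881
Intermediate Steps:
q(x, s) = s*x
g = 5 (g = -1*(-2) - 1*(-3) = 2 + 3 = 5)
(-2706 - 8*(5 + 0)) + g*(-27) = (-2706 - 8*(5 + 0)) + 5*(-27) = (-2706 - 8*5) - 135 = (-2706 - 2*20) - 135 = (-2706 - 40) - 135 = -2746 - 135 = -2881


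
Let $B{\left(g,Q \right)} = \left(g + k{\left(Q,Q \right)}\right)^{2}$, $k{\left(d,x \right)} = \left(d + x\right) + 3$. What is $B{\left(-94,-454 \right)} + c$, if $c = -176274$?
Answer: $821727$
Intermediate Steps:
$k{\left(d,x \right)} = 3 + d + x$
$B{\left(g,Q \right)} = \left(3 + g + 2 Q\right)^{2}$ ($B{\left(g,Q \right)} = \left(g + \left(3 + Q + Q\right)\right)^{2} = \left(g + \left(3 + 2 Q\right)\right)^{2} = \left(3 + g + 2 Q\right)^{2}$)
$B{\left(-94,-454 \right)} + c = \left(3 - 94 + 2 \left(-454\right)\right)^{2} - 176274 = \left(3 - 94 - 908\right)^{2} - 176274 = \left(-999\right)^{2} - 176274 = 998001 - 176274 = 821727$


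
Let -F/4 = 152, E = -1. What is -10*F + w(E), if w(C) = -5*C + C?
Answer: 6084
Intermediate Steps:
F = -608 (F = -4*152 = -608)
w(C) = -4*C
-10*F + w(E) = -10*(-608) - 4*(-1) = 6080 + 4 = 6084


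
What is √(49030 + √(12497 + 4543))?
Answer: √(49030 + 4*√1065) ≈ 221.72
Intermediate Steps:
√(49030 + √(12497 + 4543)) = √(49030 + √17040) = √(49030 + 4*√1065)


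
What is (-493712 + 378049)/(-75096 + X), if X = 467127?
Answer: -115663/392031 ≈ -0.29504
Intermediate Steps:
(-493712 + 378049)/(-75096 + X) = (-493712 + 378049)/(-75096 + 467127) = -115663/392031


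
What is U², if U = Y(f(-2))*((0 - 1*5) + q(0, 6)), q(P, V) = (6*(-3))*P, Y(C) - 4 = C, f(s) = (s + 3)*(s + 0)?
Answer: 100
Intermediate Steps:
f(s) = s*(3 + s) (f(s) = (3 + s)*s = s*(3 + s))
Y(C) = 4 + C
q(P, V) = -18*P
U = -10 (U = (4 - 2*(3 - 2))*((0 - 1*5) - 18*0) = (4 - 2*1)*((0 - 5) + 0) = (4 - 2)*(-5 + 0) = 2*(-5) = -10)
U² = (-10)² = 100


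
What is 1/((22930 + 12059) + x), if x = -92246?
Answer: -1/57257 ≈ -1.7465e-5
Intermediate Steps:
1/((22930 + 12059) + x) = 1/((22930 + 12059) - 92246) = 1/(34989 - 92246) = 1/(-57257) = -1/57257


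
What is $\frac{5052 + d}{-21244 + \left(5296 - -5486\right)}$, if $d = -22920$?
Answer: $\frac{8934}{5231} \approx 1.7079$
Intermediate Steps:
$\frac{5052 + d}{-21244 + \left(5296 - -5486\right)} = \frac{5052 - 22920}{-21244 + \left(5296 - -5486\right)} = - \frac{17868}{-21244 + \left(5296 + 5486\right)} = - \frac{17868}{-21244 + 10782} = - \frac{17868}{-10462} = \left(-17868\right) \left(- \frac{1}{10462}\right) = \frac{8934}{5231}$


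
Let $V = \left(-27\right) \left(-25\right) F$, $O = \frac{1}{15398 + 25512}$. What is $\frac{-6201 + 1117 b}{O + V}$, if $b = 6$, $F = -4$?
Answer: $- \frac{20495910}{110456999} \approx -0.18556$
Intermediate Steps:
$O = \frac{1}{40910} \approx 2.4444 \cdot 10^{-5}$
$V = -2700$ ($V = \left(-27\right) \left(-25\right) \left(-4\right) = 675 \left(-4\right) = -2700$)
$\frac{-6201 + 1117 b}{O + V} = \frac{-6201 + 1117 \cdot 6}{\frac{1}{40910} - 2700} = \frac{-6201 + 6702}{- \frac{110456999}{40910}} = 501 \left(- \frac{40910}{110456999}\right) = - \frac{20495910}{110456999}$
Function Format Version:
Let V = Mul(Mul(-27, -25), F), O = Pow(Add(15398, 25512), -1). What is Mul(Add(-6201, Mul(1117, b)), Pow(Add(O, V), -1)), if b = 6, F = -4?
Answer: Rational(-20495910, 110456999) ≈ -0.18556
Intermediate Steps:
O = Rational(1, 40910) (O = Pow(40910, -1) = Rational(1, 40910) ≈ 2.4444e-5)
V = -2700 (V = Mul(Mul(-27, -25), -4) = Mul(675, -4) = -2700)
Mul(Add(-6201, Mul(1117, b)), Pow(Add(O, V), -1)) = Mul(Add(-6201, Mul(1117, 6)), Pow(Add(Rational(1, 40910), -2700), -1)) = Mul(Add(-6201, 6702), Pow(Rational(-110456999, 40910), -1)) = Mul(501, Rational(-40910, 110456999)) = Rational(-20495910, 110456999)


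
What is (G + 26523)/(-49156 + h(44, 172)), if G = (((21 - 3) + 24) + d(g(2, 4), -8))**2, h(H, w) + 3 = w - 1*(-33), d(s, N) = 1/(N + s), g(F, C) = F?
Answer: -1017829/1762344 ≈ -0.57754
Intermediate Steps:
h(H, w) = 30 + w (h(H, w) = -3 + (w - 1*(-33)) = -3 + (w + 33) = -3 + (33 + w) = 30 + w)
G = 63001/36 (G = (((21 - 3) + 24) + 1/(-8 + 2))**2 = ((18 + 24) + 1/(-6))**2 = (42 - 1/6)**2 = (251/6)**2 = 63001/36 ≈ 1750.0)
(G + 26523)/(-49156 + h(44, 172)) = (63001/36 + 26523)/(-49156 + (30 + 172)) = 1017829/(36*(-49156 + 202)) = (1017829/36)/(-48954) = (1017829/36)*(-1/48954) = -1017829/1762344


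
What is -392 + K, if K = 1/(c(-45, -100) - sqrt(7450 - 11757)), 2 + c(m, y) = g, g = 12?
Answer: -1727534/4407 + I*sqrt(4307)/4407 ≈ -392.0 + 0.014892*I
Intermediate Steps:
c(m, y) = 10 (c(m, y) = -2 + 12 = 10)
K = 1/(10 - I*sqrt(4307)) (K = 1/(10 - sqrt(7450 - 11757)) = 1/(10 - sqrt(-4307)) = 1/(10 - I*sqrt(4307)) ≈ 0.0022691 + 0.014892*I)
-392 + K = -392 + (10/4407 + I*sqrt(4307)/4407) = -1727534/4407 + I*sqrt(4307)/4407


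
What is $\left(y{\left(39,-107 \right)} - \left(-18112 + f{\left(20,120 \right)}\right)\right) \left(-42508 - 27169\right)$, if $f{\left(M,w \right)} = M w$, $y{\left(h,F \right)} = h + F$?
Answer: $-1090026988$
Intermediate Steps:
$y{\left(h,F \right)} = F + h$
$\left(y{\left(39,-107 \right)} - \left(-18112 + f{\left(20,120 \right)}\right)\right) \left(-42508 - 27169\right) = \left(\left(-107 + 39\right) + \left(18112 - 20 \cdot 120\right)\right) \left(-42508 - 27169\right) = \left(-68 + \left(18112 - 2400\right)\right) \left(-69677\right) = \left(-68 + 15712\right) \left(-69677\right) = 15644 \left(-69677\right) = -1090026988$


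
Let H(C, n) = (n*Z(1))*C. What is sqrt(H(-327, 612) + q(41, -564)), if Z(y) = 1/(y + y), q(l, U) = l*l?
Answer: I*sqrt(98381) ≈ 313.66*I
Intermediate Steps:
q(l, U) = l**2
Z(y) = 1/(2*y)
H(C, n) = C*n/2 (H(C, n) = (n*((1/2)/1))*C = (n*((1/2)*1))*C = (n*(1/2))*C = (n/2)*C = C*n/2)
sqrt(H(-327, 612) + q(41, -564)) = sqrt((1/2)*(-327)*612 + 41**2) = sqrt(-100062 + 1681) = sqrt(-98381) = I*sqrt(98381)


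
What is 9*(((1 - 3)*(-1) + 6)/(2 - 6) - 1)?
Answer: -27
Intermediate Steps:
9*(((1 - 3)*(-1) + 6)/(2 - 6) - 1) = 9*((-2*(-1) + 6)/(-4) - 1) = 9*((2 + 6)*(-¼) - 1) = 9*(8*(-¼) - 1) = 9*(-2 - 1) = 9*(-3) = -27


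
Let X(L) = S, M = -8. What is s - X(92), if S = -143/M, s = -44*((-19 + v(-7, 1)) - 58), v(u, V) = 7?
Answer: 24497/8 ≈ 3062.1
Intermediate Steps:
s = 3080 (s = -44*((-19 + 7) - 58) = -44*(-12 - 58) = -44*(-70) = 3080)
S = 143/8 (S = -143/(-8) = -143*(-1/8) = 143/8 ≈ 17.875)
X(L) = 143/8
s - X(92) = 3080 - 1*143/8 = 3080 - 143/8 = 24497/8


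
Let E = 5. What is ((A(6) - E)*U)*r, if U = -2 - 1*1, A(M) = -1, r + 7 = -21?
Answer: -504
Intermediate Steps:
r = -28 (r = -7 - 21 = -28)
U = -3 (U = -2 - 1 = -3)
((A(6) - E)*U)*r = ((-1 - 1*5)*(-3))*(-28) = ((-1 - 5)*(-3))*(-28) = -6*(-3)*(-28) = 18*(-28) = -504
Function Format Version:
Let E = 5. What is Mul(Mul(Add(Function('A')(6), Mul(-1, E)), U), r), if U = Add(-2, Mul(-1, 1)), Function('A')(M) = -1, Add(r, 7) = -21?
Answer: -504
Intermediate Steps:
r = -28 (r = Add(-7, -21) = -28)
U = -3 (U = Add(-2, -1) = -3)
Mul(Mul(Add(Function('A')(6), Mul(-1, E)), U), r) = Mul(Mul(Add(-1, Mul(-1, 5)), -3), -28) = Mul(Mul(Add(-1, -5), -3), -28) = Mul(Mul(-6, -3), -28) = Mul(18, -28) = -504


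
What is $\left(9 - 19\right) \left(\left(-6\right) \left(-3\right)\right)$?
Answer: $-180$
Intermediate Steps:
$\left(9 - 19\right) \left(\left(-6\right) \left(-3\right)\right) = \left(-10\right) 18 = -180$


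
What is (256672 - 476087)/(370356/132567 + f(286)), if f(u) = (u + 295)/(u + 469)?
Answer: -1045753674775/16982867 ≈ -61577.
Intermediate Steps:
f(u) = (295 + u)/(469 + u)
(256672 - 476087)/(370356/132567 + f(286)) = (256672 - 476087)/(370356/132567 + (295 + 286)/(469 + 286)) = -219415/(370356*(1/132567) + 581/755) = -219415/(123452/44189 + (1/755)*581) = -219415/(123452/44189 + 581/755) = -219415/118880069/33362695 = -219415*33362695/118880069 = -1045753674775/16982867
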